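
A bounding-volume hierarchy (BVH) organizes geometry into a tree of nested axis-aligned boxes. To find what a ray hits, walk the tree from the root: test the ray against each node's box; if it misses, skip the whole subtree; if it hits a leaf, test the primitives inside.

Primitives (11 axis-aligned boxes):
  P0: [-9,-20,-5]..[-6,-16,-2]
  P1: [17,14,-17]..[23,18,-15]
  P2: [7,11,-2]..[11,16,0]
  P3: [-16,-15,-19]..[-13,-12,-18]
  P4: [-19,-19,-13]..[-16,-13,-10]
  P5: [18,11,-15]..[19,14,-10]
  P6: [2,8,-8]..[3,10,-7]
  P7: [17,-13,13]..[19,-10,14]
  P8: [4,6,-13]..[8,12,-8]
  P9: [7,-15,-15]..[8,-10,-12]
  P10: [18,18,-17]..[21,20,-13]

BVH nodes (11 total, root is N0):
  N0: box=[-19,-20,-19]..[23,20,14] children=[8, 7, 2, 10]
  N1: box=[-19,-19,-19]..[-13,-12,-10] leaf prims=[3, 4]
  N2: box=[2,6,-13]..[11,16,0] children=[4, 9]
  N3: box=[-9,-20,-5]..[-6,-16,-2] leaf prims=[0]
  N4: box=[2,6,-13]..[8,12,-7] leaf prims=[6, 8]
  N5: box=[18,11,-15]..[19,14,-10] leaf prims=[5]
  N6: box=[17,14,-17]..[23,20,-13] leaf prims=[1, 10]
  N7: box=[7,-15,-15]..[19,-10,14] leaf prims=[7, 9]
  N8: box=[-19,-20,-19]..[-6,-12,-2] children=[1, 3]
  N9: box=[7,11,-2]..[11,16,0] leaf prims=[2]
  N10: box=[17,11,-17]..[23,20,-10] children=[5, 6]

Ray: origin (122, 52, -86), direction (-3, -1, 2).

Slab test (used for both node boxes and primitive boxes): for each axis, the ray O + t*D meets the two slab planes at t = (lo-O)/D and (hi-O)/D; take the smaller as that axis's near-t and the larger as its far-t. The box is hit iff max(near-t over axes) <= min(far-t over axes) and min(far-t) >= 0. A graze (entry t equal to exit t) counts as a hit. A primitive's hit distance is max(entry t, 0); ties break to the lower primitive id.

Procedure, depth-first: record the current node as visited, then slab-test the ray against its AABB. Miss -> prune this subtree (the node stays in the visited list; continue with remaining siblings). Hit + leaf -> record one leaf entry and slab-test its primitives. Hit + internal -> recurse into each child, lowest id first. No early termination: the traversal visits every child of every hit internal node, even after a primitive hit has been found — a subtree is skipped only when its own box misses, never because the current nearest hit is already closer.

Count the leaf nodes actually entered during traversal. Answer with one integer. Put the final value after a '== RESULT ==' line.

Trace the traversal:
N0 x:[33,47] y:[32,72] z:[67/2,50] -> hit [67/2,47], descend [2, 7, 8, 10]
  N2 x:[37,40] y:[36,46] z:[73/2,43] -> hit [37,40], descend [4, 9]
    N4 x:[38,40] y:[40,46] z:[73/2,79/2] -> miss, prune
    N9 x:[37,115/3] y:[36,41] z:[42,43] -> miss, prune
  N7 x:[103/3,115/3] y:[62,67] z:[71/2,50] -> miss, prune
  N8 x:[128/3,47] y:[64,72] z:[67/2,42] -> miss, prune
  N10 x:[33,35] y:[32,41] z:[69/2,38] -> hit [69/2,35], descend [5, 6]
    N5 x:[103/3,104/3] y:[38,41] z:[71/2,38] -> miss, prune
    N6 x:[33,35] y:[32,38] z:[69/2,73/2] -> hit [69/2,35] leaf, test {P1@t=69/2, P10(miss)}

Visited [0, 2, 4, 9, 7, 8, 10, 5, 6]. Tests: 9 box, 1 leaf. Nearest: P1.

== RESULT ==
1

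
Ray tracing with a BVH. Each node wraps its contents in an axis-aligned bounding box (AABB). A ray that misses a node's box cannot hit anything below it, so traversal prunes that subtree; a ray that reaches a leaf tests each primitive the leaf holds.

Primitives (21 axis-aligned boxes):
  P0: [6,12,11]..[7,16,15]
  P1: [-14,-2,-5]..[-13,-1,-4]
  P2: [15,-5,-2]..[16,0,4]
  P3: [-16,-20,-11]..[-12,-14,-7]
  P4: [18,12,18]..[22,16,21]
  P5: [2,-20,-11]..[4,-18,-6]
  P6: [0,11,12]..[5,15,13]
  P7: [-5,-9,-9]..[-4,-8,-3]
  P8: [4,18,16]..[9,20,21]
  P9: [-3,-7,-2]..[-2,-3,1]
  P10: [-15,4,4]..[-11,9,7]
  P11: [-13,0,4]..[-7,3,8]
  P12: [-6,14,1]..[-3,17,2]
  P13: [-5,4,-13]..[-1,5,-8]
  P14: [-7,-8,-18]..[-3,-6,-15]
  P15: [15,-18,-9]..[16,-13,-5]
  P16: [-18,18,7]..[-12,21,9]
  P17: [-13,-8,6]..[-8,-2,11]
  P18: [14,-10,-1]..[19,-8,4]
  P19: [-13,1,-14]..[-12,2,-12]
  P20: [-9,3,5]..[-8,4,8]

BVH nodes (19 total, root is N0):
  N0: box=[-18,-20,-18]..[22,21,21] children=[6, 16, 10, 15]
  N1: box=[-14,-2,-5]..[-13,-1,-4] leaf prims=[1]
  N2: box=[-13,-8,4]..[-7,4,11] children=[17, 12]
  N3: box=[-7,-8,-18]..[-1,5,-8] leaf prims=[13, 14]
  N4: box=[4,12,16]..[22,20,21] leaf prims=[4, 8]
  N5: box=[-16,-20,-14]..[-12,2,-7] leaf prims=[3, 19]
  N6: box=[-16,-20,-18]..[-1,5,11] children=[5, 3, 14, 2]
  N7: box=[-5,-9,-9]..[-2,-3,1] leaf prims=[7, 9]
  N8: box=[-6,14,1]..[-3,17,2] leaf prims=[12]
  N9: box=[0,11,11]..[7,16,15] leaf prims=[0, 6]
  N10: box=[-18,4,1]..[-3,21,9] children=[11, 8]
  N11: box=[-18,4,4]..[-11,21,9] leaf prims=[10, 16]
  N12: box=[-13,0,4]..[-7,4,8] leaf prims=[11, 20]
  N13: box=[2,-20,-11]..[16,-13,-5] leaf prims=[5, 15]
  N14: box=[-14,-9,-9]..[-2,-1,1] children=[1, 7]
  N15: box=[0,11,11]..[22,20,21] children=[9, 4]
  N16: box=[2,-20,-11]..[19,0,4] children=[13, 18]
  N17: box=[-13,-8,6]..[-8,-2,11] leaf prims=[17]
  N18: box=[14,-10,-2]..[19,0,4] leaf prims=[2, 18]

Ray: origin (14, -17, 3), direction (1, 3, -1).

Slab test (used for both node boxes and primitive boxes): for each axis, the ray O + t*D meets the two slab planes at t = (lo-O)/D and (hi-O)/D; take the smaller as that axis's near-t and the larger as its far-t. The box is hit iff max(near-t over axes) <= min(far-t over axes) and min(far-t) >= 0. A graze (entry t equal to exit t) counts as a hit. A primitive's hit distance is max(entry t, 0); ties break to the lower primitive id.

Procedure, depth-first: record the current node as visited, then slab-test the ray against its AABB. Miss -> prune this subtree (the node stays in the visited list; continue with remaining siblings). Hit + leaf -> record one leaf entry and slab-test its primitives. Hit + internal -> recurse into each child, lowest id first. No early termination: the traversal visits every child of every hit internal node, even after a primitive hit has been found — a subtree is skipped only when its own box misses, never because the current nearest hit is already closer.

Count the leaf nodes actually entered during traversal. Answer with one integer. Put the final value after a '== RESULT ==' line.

Trace the traversal:
N0 x:[-32,8] y:[-1,38/3] z:[-18,21] -> hit [-1,8], descend [6, 10, 15, 16]
  N6 x:[-30,-15] y:[-1,22/3] z:[-8,21] -> miss, prune
  N10 x:[-32,-17] y:[7,38/3] z:[-6,2] -> miss, prune
  N15 x:[-14,8] y:[28/3,37/3] z:[-18,-8] -> miss, prune
  N16 x:[-12,5] y:[-1,17/3] z:[-1,14] -> hit [-1,5], descend [13, 18]
    N13 x:[-12,2] y:[-1,4/3] z:[8,14] -> miss, prune
    N18 x:[0,5] y:[7/3,17/3] z:[-1,5] -> hit [7/3,5] leaf, test {P2(miss), P18@t=7/3}

7 AABB tests over nodes [0, 6, 10, 15, 16, 13, 18]; 1 leaf entered; closest P18.

== RESULT ==
1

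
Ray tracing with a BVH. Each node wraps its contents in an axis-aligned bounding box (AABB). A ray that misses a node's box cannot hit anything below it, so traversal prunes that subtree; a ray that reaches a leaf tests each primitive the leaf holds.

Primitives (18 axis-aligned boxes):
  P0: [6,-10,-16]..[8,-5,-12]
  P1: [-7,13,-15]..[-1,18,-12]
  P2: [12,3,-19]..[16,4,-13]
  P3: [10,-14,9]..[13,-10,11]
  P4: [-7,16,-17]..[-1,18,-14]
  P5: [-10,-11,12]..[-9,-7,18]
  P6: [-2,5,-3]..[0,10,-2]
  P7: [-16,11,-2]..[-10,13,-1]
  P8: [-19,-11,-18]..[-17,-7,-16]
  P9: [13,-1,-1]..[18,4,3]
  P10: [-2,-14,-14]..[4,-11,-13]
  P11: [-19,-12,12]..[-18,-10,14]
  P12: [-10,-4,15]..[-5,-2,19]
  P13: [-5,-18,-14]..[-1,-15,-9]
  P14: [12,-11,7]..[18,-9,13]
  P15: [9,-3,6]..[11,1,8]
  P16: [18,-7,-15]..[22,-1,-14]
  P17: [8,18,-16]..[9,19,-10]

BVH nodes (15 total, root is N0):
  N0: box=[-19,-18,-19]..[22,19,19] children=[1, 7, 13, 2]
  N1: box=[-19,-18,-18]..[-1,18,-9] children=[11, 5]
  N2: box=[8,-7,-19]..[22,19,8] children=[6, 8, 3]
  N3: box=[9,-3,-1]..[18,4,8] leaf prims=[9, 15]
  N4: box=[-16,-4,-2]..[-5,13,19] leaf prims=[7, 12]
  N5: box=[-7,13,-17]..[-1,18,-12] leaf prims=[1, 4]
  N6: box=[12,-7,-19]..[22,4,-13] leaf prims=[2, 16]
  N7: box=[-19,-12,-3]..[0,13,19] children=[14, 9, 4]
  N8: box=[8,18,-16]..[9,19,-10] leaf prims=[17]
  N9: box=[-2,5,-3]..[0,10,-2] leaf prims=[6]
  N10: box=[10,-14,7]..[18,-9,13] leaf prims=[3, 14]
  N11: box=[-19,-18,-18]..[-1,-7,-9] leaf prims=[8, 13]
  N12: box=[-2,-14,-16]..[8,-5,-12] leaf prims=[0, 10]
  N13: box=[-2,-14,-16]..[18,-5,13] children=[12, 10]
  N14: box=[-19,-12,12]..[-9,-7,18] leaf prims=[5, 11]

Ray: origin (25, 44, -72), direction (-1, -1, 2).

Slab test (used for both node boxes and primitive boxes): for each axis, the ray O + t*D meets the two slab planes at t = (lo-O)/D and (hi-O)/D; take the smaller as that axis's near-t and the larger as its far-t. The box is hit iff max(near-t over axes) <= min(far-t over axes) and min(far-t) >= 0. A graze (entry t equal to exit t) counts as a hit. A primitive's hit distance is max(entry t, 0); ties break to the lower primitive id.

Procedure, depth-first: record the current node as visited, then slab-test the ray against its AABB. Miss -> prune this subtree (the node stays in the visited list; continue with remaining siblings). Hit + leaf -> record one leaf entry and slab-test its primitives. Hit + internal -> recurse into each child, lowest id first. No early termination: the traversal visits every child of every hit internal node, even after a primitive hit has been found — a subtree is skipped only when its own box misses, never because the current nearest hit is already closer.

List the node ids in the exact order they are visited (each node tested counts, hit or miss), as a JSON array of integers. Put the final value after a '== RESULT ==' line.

Trace the traversal:
N0 x:[3,44] y:[25,62] z:[53/2,91/2] -> hit [53/2,44], descend [1, 2, 7, 13]
  N1 x:[26,44] y:[26,62] z:[27,63/2] -> hit [27,63/2], descend [5, 11]
    N5 x:[26,32] y:[26,31] z:[55/2,30] -> hit [55/2,30] leaf, test {P1@t=57/2, P4@t=55/2}
    N11 x:[26,44] y:[51,62] z:[27,63/2] -> miss, prune
  N2 x:[3,17] y:[25,51] z:[53/2,40] -> miss, prune
  N7 x:[25,44] y:[31,56] z:[69/2,91/2] -> hit [69/2,44], descend [4, 9, 14]
    N4 x:[30,41] y:[31,48] z:[35,91/2] -> hit [35,41] leaf, test {P7(miss), P12(miss)}
    N9 x:[25,27] y:[34,39] z:[69/2,35] -> miss, prune
    N14 x:[34,44] y:[51,56] z:[42,45] -> miss, prune
  N13 x:[7,27] y:[49,58] z:[28,85/2] -> miss, prune

Summary -> nodes [0, 1, 5, 11, 2, 7, 4, 9, 14, 13]; box-tests=10; leaf-entries=2; first=P4

== RESULT ==
[0, 1, 5, 11, 2, 7, 4, 9, 14, 13]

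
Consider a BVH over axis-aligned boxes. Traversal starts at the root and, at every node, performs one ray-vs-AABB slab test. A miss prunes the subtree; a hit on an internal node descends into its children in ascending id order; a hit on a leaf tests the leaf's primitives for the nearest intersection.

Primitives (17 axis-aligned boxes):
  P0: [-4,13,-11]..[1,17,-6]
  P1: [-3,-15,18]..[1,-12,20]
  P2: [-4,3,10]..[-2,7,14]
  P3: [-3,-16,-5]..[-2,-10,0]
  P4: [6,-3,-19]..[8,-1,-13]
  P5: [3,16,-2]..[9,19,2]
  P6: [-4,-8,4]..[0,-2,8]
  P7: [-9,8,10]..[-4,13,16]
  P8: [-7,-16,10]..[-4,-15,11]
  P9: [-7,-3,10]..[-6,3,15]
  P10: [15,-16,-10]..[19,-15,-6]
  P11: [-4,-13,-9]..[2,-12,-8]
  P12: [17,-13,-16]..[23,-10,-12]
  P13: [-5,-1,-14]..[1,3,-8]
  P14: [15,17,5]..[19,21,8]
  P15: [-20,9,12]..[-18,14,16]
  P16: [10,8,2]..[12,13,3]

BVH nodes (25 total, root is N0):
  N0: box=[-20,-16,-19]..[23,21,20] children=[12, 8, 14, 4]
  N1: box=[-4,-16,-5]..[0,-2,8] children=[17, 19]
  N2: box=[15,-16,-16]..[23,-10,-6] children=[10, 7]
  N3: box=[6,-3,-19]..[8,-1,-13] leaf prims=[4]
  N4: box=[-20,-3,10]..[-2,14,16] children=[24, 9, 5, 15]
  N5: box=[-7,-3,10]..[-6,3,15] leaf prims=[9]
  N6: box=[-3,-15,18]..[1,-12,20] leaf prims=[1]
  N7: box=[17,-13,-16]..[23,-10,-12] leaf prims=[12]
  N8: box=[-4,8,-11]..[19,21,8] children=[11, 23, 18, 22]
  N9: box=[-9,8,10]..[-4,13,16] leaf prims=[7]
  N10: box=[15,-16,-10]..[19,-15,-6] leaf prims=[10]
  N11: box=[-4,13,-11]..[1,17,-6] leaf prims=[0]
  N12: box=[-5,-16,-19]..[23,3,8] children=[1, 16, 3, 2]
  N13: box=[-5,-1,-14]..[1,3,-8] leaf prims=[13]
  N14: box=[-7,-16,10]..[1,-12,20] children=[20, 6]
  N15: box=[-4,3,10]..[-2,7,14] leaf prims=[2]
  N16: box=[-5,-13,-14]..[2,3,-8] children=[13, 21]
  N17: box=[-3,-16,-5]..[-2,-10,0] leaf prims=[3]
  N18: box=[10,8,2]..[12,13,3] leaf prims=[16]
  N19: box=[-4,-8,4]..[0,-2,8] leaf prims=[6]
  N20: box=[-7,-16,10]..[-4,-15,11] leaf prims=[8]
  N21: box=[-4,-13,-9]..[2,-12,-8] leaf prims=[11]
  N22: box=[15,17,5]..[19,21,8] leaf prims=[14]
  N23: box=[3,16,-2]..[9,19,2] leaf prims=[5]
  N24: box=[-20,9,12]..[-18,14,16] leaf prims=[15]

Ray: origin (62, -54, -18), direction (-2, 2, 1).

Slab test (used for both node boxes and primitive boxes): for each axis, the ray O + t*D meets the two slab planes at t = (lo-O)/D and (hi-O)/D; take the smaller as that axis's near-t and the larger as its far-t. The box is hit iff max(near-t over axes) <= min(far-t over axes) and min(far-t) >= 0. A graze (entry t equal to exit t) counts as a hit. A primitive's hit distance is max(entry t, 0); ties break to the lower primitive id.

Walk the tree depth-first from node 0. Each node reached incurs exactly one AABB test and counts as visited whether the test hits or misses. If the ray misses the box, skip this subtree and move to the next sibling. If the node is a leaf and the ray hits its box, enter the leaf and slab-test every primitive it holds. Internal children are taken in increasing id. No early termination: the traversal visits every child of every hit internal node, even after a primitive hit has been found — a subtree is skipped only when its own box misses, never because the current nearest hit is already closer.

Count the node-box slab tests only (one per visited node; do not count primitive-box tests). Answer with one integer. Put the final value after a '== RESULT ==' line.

Walk:
N0 x:[39/2,41] y:[19,75/2] z:[-1,38] -> hit [39/2,75/2], descend [4, 8, 12, 14]
  N4 x:[32,41] y:[51/2,34] z:[28,34] -> hit [32,34], descend [5, 9, 15, 24]
    N5 x:[34,69/2] y:[51/2,57/2] z:[28,33] -> miss, prune
    N9 x:[33,71/2] y:[31,67/2] z:[28,34] -> hit [33,67/2] leaf, test {P7@t=33}
    N15 x:[32,33] y:[57/2,61/2] z:[28,32] -> miss, prune
    N24 x:[40,41] y:[63/2,34] z:[30,34] -> miss, prune
  N8 x:[43/2,33] y:[31,75/2] z:[7,26] -> miss, prune
  N12 x:[39/2,67/2] y:[19,57/2] z:[-1,26] -> hit [39/2,26], descend [1, 2, 3, 16]
    N1 x:[31,33] y:[19,26] z:[13,26] -> miss, prune
    N2 x:[39/2,47/2] y:[19,22] z:[2,12] -> miss, prune
    N3 x:[27,28] y:[51/2,53/2] z:[-1,5] -> miss, prune
    N16 x:[30,67/2] y:[41/2,57/2] z:[4,10] -> miss, prune
  N14 x:[61/2,69/2] y:[19,21] z:[28,38] -> miss, prune

13 AABB tests over nodes [0, 4, 5, 9, 15, 24, 8, 12, 1, 2, 3, 16, 14]; 1 leaf entered; closest P7.

== RESULT ==
13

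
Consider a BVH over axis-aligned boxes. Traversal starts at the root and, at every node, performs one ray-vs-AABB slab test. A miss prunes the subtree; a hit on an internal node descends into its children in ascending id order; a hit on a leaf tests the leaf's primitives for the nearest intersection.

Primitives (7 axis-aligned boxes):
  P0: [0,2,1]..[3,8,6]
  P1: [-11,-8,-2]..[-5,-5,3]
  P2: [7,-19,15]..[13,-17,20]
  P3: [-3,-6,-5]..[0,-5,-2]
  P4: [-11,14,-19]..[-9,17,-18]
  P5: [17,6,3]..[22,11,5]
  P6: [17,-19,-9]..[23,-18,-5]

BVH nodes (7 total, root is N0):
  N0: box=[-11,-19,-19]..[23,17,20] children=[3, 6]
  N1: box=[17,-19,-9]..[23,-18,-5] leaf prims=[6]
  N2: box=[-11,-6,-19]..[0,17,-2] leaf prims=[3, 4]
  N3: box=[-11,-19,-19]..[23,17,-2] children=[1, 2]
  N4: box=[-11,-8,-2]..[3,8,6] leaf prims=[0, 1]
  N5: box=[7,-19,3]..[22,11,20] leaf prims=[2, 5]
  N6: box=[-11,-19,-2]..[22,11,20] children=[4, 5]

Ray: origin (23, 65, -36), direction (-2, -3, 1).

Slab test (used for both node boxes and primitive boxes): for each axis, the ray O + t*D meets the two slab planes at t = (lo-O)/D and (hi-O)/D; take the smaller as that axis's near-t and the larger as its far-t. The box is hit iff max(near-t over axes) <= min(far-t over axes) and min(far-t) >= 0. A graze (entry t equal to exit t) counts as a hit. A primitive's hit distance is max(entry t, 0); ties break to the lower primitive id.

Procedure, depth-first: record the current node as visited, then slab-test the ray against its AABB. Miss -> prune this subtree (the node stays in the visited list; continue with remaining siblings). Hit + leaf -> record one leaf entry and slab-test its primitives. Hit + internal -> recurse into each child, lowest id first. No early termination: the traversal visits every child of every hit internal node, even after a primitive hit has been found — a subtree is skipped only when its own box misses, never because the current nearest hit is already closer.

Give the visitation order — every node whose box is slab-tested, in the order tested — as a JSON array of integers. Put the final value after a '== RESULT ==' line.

Walk:
N0 x:[0,17] y:[16,28] z:[17,56] -> hit [17,17], descend [3, 6]
  N3 x:[0,17] y:[16,28] z:[17,34] -> hit [17,17], descend [1, 2]
    N1 x:[0,3] y:[83/3,28] z:[27,31] -> miss, prune
    N2 x:[23/2,17] y:[16,71/3] z:[17,34] -> hit [17,17] leaf, test {P3(miss), P4@t=17}
  N6 x:[1/2,17] y:[18,28] z:[34,56] -> miss, prune

Visited [0, 3, 1, 2, 6]. Tests: 5 box, 1 leaf. Nearest: P4.

== RESULT ==
[0, 3, 1, 2, 6]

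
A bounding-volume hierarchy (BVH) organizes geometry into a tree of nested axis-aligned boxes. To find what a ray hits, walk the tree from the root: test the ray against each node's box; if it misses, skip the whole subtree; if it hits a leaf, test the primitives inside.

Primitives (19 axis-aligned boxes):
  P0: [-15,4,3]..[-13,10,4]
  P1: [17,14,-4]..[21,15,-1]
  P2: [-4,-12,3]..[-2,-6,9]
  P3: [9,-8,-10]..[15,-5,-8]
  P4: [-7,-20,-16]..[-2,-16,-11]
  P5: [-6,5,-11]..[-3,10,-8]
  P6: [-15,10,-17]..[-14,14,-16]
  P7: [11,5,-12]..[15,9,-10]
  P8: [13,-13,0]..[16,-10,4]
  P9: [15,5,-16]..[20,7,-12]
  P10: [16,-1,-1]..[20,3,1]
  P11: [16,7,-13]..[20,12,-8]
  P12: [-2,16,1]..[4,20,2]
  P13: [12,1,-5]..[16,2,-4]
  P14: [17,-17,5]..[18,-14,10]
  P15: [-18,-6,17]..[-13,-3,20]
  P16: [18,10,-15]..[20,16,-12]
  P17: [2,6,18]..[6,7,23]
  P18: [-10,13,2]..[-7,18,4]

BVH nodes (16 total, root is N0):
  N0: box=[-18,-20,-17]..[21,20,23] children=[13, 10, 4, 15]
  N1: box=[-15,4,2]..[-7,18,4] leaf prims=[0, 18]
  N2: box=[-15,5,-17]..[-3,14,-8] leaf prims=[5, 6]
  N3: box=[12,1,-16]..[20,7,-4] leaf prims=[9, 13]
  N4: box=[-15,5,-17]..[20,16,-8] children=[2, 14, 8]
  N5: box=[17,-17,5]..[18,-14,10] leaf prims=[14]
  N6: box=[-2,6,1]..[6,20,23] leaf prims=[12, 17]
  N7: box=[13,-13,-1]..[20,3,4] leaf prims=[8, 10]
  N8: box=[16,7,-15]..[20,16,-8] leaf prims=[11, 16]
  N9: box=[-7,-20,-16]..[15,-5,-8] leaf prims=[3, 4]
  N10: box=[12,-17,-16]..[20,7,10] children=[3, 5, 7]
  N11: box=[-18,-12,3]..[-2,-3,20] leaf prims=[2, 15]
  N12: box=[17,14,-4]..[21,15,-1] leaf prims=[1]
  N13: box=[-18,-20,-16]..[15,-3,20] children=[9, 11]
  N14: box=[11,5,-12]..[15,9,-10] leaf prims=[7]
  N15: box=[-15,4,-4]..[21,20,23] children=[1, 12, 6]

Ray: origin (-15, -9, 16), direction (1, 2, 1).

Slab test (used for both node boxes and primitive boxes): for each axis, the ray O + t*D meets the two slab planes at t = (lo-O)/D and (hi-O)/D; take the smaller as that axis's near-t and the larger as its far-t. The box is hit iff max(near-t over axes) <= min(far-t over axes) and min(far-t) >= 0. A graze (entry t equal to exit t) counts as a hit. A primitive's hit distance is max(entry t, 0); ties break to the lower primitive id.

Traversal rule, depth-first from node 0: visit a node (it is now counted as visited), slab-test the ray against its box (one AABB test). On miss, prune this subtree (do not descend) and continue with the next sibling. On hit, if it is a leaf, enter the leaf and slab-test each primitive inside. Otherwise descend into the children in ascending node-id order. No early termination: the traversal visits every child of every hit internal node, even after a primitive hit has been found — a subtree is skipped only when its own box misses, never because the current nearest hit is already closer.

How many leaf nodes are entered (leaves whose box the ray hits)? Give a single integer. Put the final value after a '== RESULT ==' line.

Traverse from the root:
N0 x:[-3,36] y:[-11/2,29/2] z:[-33,7] -> hit [-3,7], descend [4, 10, 13, 15]
  N4 x:[0,35] y:[7,25/2] z:[-33,-24] -> miss, prune
  N10 x:[27,35] y:[-4,8] z:[-32,-6] -> miss, prune
  N13 x:[-3,30] y:[-11/2,3] z:[-32,4] -> hit [-3,3], descend [9, 11]
    N9 x:[8,30] y:[-11/2,2] z:[-32,-24] -> miss, prune
    N11 x:[-3,13] y:[-3/2,3] z:[-13,4] -> hit [-3/2,3] leaf, test {P2(miss), P15@t=3/2}
  N15 x:[0,36] y:[13/2,29/2] z:[-20,7] -> hit [13/2,7], descend [1, 6, 12]
    N1 x:[0,8] y:[13/2,27/2] z:[-14,-12] -> miss, prune
    N6 x:[13,21] y:[15/2,29/2] z:[-15,7] -> miss, prune
    N12 x:[32,36] y:[23/2,12] z:[-20,-17] -> miss, prune

Visited [0, 4, 10, 13, 9, 11, 15, 1, 6, 12]. Tests: 10 box, 1 leaf. Nearest: P15.

== RESULT ==
1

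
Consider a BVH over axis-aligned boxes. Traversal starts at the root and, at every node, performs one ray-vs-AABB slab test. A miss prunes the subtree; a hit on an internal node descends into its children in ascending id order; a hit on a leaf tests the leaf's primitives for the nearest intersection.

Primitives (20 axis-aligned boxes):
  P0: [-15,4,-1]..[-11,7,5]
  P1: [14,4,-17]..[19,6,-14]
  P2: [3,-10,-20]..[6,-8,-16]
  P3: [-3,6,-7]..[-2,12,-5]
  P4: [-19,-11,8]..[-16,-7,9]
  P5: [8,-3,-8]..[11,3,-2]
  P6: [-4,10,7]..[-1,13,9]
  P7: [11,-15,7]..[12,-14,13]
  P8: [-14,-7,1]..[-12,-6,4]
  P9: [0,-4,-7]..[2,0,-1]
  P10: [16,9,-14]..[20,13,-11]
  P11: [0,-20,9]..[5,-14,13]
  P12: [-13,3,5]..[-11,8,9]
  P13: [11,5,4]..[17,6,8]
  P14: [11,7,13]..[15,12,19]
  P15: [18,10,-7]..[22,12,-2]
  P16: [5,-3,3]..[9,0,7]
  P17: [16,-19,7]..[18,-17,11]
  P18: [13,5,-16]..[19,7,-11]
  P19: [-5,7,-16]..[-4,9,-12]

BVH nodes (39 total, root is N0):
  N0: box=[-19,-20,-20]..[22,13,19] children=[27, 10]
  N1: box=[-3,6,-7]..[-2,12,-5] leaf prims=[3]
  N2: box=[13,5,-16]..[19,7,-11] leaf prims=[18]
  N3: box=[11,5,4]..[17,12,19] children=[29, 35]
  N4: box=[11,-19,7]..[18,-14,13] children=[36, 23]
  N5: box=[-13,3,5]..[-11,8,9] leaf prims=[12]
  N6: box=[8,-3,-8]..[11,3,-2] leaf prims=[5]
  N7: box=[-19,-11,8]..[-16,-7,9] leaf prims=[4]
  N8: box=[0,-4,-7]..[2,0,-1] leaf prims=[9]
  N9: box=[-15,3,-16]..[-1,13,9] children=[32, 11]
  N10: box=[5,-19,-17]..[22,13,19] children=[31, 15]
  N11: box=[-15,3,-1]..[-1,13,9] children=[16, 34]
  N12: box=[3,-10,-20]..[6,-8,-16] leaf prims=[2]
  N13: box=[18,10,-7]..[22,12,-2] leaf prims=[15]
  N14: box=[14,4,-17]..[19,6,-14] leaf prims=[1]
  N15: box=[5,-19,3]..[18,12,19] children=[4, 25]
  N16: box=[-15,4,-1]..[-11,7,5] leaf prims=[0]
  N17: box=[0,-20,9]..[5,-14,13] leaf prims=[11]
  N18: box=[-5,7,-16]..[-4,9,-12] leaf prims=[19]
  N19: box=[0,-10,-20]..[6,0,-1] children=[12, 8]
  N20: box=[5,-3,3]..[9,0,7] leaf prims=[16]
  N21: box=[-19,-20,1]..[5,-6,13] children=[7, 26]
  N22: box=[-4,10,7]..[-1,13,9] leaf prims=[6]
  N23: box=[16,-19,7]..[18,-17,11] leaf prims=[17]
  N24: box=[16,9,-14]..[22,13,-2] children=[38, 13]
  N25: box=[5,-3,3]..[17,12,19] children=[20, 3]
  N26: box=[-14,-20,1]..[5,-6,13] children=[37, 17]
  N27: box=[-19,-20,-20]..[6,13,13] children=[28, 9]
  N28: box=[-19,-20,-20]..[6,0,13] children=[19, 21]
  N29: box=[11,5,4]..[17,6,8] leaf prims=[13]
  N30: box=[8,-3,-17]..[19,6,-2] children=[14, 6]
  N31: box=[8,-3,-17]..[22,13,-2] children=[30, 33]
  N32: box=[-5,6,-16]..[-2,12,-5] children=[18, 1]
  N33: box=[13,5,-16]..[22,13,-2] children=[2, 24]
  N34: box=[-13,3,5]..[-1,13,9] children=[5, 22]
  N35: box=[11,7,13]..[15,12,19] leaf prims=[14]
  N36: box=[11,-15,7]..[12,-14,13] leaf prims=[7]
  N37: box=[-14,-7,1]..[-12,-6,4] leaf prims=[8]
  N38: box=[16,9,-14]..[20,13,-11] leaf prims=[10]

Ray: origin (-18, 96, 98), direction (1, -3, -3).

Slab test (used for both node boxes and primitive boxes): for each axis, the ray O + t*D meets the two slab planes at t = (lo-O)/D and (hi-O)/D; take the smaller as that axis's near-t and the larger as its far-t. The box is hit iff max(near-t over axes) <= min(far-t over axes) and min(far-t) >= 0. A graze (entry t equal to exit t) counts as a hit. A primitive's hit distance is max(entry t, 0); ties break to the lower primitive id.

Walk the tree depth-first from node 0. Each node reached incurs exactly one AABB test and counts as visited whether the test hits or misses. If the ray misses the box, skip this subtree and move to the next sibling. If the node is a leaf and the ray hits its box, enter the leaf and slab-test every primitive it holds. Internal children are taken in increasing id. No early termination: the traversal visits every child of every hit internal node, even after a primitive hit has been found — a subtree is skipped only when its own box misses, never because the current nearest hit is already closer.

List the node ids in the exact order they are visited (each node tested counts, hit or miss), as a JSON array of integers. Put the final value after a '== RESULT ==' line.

Traverse from the root:
N0 x:[-1,40] y:[83/3,116/3] z:[79/3,118/3] -> hit [83/3,116/3], descend [10, 27]
  N10 x:[23,40] y:[83/3,115/3] z:[79/3,115/3] -> hit [83/3,115/3], descend [15, 31]
    N15 x:[23,36] y:[28,115/3] z:[79/3,95/3] -> hit [28,95/3], descend [4, 25]
      N4 x:[29,36] y:[110/3,115/3] z:[85/3,91/3] -> miss, prune
      N25 x:[23,35] y:[28,33] z:[79/3,95/3] -> hit [28,95/3], descend [3, 20]
        N3 x:[29,35] y:[28,91/3] z:[79/3,94/3] -> hit [29,91/3], descend [29, 35]
          N29 x:[29,35] y:[30,91/3] z:[30,94/3] -> hit [30,91/3] leaf, test {P13@t=30}
          N35 x:[29,33] y:[28,89/3] z:[79/3,85/3] -> miss, prune
        N20 x:[23,27] y:[32,33] z:[91/3,95/3] -> miss, prune
    N31 x:[26,40] y:[83/3,33] z:[100/3,115/3] -> miss, prune
  N27 x:[-1,24] y:[83/3,116/3] z:[85/3,118/3] -> miss, prune

Visited [0, 10, 15, 4, 25, 3, 29, 35, 20, 31, 27]. Tests: 11 box, 1 leaf. Nearest: P13.

== RESULT ==
[0, 10, 15, 4, 25, 3, 29, 35, 20, 31, 27]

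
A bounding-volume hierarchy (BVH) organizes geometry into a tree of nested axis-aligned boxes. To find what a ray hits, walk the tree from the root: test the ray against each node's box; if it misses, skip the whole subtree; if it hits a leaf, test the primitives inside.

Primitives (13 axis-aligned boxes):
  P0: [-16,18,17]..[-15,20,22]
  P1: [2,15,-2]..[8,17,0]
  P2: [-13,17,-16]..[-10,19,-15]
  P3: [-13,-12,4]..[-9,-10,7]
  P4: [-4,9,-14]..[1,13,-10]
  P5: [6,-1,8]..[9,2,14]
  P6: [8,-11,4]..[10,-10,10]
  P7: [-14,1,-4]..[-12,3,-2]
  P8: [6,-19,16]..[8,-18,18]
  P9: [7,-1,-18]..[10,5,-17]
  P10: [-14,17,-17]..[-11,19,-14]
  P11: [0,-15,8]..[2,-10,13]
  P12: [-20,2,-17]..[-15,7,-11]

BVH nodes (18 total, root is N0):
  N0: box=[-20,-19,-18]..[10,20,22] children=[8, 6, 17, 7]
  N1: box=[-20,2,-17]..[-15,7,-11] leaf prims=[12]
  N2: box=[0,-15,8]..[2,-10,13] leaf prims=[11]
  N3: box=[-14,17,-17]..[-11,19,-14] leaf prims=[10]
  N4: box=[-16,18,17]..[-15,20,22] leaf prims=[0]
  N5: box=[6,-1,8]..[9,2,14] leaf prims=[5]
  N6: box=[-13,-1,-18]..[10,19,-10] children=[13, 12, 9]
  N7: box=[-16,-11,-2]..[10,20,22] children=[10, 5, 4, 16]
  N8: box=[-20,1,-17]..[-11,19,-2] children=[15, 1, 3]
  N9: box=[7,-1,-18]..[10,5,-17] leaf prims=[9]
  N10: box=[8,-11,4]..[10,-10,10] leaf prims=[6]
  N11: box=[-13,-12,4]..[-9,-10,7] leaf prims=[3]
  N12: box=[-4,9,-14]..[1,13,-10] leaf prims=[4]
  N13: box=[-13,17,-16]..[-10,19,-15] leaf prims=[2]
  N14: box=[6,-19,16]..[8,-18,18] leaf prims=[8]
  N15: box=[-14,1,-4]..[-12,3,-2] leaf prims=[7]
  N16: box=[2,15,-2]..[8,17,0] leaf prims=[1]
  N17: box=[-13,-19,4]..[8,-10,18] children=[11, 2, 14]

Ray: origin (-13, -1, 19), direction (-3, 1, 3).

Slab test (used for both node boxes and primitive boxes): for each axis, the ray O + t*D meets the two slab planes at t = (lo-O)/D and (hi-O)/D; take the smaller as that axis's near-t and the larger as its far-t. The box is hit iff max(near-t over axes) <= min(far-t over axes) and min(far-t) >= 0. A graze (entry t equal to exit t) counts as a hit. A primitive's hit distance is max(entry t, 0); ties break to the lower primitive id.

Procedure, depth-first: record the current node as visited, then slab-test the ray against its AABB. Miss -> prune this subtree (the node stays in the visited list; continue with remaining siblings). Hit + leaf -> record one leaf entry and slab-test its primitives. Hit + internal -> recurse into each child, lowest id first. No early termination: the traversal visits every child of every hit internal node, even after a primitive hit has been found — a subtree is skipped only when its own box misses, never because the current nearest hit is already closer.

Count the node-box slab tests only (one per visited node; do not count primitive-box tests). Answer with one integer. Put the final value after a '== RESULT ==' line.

Trace the traversal:
N0 x:[-23/3,7/3] y:[-18,21] z:[-37/3,1] -> hit [-23/3,1], descend [6, 7, 8, 17]
  N6 x:[-23/3,0] y:[0,20] z:[-37/3,-29/3] -> miss, prune
  N7 x:[-23/3,1] y:[-10,21] z:[-7,1] -> hit [-7,1], descend [4, 5, 10, 16]
    N4 x:[2/3,1] y:[19,21] z:[-2/3,1] -> miss, prune
    N5 x:[-22/3,-19/3] y:[0,3] z:[-11/3,-5/3] -> miss, prune
    N10 x:[-23/3,-7] y:[-10,-9] z:[-5,-3] -> miss, prune
    N16 x:[-7,-5] y:[16,18] z:[-7,-19/3] -> miss, prune
  N8 x:[-2/3,7/3] y:[2,20] z:[-12,-7] -> miss, prune
  N17 x:[-7,0] y:[-18,-9] z:[-5,-1/3] -> miss, prune

9 AABB tests over nodes [0, 6, 7, 4, 5, 10, 16, 8, 17]; 0 leaves entered; closest miss.

== RESULT ==
9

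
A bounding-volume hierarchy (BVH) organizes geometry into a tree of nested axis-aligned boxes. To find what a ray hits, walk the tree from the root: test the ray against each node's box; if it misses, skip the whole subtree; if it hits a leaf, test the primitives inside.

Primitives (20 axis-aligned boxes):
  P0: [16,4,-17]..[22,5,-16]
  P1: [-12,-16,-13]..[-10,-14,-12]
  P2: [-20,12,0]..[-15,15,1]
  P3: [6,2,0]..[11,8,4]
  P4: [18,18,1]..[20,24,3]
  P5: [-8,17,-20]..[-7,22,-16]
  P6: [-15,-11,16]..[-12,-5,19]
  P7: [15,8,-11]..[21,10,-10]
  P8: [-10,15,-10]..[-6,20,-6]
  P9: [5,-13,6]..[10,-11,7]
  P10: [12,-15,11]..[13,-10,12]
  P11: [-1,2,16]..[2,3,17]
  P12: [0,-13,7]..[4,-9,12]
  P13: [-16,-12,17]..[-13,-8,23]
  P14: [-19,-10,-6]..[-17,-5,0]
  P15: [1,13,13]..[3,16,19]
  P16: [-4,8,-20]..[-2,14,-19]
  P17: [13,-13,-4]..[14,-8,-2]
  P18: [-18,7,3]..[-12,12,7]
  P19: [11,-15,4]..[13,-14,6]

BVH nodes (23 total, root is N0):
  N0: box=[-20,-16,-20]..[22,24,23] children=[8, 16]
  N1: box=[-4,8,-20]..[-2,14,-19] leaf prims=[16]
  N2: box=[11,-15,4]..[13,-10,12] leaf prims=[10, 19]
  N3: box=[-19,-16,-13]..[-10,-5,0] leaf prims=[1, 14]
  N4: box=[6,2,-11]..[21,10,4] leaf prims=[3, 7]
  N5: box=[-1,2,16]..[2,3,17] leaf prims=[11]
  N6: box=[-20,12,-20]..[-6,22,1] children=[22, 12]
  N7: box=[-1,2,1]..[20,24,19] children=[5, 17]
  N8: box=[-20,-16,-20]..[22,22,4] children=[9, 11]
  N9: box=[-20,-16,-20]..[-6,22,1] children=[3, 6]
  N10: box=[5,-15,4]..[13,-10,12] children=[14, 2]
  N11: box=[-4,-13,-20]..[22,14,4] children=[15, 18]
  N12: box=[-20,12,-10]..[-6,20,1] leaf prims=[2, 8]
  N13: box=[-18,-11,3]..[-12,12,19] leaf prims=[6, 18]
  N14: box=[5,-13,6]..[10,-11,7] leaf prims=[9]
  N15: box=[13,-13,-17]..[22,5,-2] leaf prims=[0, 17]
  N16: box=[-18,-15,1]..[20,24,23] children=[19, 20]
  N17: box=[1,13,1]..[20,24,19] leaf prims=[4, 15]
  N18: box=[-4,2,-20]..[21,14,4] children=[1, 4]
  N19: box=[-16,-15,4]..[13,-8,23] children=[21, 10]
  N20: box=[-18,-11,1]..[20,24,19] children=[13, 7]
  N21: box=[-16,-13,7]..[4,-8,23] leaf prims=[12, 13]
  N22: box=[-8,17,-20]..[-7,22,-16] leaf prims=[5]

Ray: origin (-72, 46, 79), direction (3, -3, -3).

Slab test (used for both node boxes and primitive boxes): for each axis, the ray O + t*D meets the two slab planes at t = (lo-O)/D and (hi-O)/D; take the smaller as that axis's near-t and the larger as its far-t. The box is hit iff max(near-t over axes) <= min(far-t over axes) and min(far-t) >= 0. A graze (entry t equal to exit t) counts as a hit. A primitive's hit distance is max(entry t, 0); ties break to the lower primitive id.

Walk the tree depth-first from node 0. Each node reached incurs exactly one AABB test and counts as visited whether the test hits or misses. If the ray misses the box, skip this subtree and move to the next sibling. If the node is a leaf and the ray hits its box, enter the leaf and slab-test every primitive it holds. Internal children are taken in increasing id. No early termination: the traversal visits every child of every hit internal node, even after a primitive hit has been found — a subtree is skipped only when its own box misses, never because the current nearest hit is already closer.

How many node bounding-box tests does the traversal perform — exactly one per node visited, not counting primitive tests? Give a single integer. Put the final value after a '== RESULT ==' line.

Trace the traversal:
N0 x:[52/3,94/3] y:[22/3,62/3] z:[56/3,33] -> hit [56/3,62/3], descend [8, 16]
  N8 x:[52/3,94/3] y:[8,62/3] z:[25,33] -> miss, prune
  N16 x:[18,92/3] y:[22/3,61/3] z:[56/3,26] -> hit [56/3,61/3], descend [19, 20]
    N19 x:[56/3,85/3] y:[18,61/3] z:[56/3,25] -> hit [56/3,61/3], descend [10, 21]
      N10 x:[77/3,85/3] y:[56/3,61/3] z:[67/3,25] -> miss, prune
      N21 x:[56/3,76/3] y:[18,59/3] z:[56/3,24] -> hit [56/3,59/3] leaf, test {P12(miss), P13@t=56/3}
    N20 x:[18,92/3] y:[22/3,19] z:[20,26] -> miss, prune

Visited [0, 8, 16, 19, 10, 21, 20]. Tests: 7 box, 1 leaf. Nearest: P13.

== RESULT ==
7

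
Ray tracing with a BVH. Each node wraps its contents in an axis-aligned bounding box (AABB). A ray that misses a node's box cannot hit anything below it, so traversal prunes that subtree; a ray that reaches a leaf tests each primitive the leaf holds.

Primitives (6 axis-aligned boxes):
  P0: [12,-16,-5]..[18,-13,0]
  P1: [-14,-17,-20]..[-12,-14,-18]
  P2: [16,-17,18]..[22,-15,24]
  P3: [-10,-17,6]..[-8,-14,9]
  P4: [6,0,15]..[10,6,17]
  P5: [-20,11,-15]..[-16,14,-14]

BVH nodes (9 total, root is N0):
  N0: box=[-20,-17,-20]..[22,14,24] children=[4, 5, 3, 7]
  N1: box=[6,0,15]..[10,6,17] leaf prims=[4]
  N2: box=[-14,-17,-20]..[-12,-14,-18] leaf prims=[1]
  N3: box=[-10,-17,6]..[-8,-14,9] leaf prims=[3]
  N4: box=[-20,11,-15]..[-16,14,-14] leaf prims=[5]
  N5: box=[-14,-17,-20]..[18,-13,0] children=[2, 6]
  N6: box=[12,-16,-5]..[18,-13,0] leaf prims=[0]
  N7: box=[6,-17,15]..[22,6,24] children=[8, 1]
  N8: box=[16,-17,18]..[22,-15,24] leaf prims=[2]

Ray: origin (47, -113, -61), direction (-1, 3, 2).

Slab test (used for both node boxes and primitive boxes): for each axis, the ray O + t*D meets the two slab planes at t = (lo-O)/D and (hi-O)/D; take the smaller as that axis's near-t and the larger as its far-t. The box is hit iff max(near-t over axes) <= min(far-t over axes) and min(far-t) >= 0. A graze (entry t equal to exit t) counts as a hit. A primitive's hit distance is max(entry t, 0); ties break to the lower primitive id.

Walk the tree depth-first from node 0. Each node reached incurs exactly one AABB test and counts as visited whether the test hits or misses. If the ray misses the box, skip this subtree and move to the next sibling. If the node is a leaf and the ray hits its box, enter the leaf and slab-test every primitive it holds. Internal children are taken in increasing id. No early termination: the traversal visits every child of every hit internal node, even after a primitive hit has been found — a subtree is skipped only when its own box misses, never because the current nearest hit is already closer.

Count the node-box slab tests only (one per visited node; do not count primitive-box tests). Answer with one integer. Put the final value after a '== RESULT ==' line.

Traverse from the root:
N0 x:[25,67] y:[32,127/3] z:[41/2,85/2] -> hit [32,127/3], descend [3, 4, 5, 7]
  N3 x:[55,57] y:[32,33] z:[67/2,35] -> miss, prune
  N4 x:[63,67] y:[124/3,127/3] z:[23,47/2] -> miss, prune
  N5 x:[29,61] y:[32,100/3] z:[41/2,61/2] -> miss, prune
  N7 x:[25,41] y:[32,119/3] z:[38,85/2] -> hit [38,119/3], descend [1, 8]
    N1 x:[37,41] y:[113/3,119/3] z:[38,39] -> hit [38,39] leaf, test {P4@t=38}
    N8 x:[25,31] y:[32,98/3] z:[79/2,85/2] -> miss, prune

Summary -> nodes [0, 3, 4, 5, 7, 1, 8]; box-tests=7; leaf-entries=1; first=P4

== RESULT ==
7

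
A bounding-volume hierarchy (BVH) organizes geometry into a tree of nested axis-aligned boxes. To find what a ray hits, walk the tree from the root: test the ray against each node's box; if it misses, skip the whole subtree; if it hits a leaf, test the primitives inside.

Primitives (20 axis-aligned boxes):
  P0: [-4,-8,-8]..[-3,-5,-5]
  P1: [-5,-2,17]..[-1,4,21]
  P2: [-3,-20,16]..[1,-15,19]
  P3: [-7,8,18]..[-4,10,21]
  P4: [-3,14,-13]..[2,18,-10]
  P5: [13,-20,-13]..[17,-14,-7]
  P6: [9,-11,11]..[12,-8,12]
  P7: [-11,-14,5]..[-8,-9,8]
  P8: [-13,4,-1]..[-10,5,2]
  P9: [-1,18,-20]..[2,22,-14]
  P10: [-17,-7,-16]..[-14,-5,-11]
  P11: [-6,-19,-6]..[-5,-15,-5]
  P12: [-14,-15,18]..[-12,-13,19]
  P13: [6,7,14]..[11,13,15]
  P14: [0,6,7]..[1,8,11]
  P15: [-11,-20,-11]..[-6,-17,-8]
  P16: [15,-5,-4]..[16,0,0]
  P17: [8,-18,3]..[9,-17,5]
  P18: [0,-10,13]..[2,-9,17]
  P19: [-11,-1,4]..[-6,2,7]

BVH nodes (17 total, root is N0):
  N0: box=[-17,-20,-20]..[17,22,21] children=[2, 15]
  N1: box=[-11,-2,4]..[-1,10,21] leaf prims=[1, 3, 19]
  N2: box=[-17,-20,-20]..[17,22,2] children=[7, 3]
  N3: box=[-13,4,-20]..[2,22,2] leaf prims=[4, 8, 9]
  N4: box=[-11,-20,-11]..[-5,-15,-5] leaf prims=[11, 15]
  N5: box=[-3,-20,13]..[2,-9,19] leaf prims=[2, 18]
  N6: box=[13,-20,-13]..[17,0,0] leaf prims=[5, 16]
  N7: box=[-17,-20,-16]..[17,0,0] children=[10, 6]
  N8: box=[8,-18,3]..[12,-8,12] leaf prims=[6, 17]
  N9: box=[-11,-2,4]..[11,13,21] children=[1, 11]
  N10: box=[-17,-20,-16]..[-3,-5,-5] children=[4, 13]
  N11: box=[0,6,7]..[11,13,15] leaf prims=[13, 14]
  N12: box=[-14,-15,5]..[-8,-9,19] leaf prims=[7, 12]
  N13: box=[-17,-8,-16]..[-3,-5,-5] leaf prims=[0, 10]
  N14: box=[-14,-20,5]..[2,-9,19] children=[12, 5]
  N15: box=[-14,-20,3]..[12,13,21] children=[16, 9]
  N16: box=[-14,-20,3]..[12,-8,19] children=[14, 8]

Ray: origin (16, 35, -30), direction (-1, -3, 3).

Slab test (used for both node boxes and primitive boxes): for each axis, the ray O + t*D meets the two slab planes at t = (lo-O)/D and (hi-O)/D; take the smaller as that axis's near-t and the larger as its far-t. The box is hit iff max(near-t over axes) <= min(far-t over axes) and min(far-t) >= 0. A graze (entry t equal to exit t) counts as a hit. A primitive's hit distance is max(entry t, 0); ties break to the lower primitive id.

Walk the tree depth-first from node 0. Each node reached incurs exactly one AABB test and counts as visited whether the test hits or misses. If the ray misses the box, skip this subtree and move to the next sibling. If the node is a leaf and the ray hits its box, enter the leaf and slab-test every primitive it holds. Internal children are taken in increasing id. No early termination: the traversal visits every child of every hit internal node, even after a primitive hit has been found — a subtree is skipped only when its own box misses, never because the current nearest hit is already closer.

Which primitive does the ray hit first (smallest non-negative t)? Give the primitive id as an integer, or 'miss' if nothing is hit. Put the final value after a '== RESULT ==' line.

Trace the traversal:
N0 x:[-1,33] y:[13/3,55/3] z:[10/3,17] -> hit [13/3,17], descend [2, 15]
  N2 x:[-1,33] y:[13/3,55/3] z:[10/3,32/3] -> hit [13/3,32/3], descend [3, 7]
    N3 x:[14,29] y:[13/3,31/3] z:[10/3,32/3] -> miss, prune
    N7 x:[-1,33] y:[35/3,55/3] z:[14/3,10] -> miss, prune
  N15 x:[4,30] y:[22/3,55/3] z:[11,17] -> hit [11,17], descend [9, 16]
    N9 x:[5,27] y:[22/3,37/3] z:[34/3,17] -> hit [34/3,37/3], descend [1, 11]
      N1 x:[17,27] y:[25/3,37/3] z:[34/3,17] -> miss, prune
      N11 x:[5,16] y:[22/3,29/3] z:[37/3,15] -> miss, prune
    N16 x:[4,30] y:[43/3,55/3] z:[11,49/3] -> hit [43/3,49/3], descend [8, 14]
      N8 x:[4,8] y:[43/3,53/3] z:[11,14] -> miss, prune
      N14 x:[14,30] y:[44/3,55/3] z:[35/3,49/3] -> hit [44/3,49/3], descend [5, 12]
        N5 x:[14,19] y:[44/3,55/3] z:[43/3,49/3] -> hit [44/3,49/3] leaf, test {P2(miss), P18@t=44/3}
        N12 x:[24,30] y:[44/3,50/3] z:[35/3,49/3] -> miss, prune

order=[0, 2, 3, 7, 15, 9, 1, 11, 16, 8, 14, 5, 12]  |boxes|=13  |leaves|=1  hit=P18

== RESULT ==
18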